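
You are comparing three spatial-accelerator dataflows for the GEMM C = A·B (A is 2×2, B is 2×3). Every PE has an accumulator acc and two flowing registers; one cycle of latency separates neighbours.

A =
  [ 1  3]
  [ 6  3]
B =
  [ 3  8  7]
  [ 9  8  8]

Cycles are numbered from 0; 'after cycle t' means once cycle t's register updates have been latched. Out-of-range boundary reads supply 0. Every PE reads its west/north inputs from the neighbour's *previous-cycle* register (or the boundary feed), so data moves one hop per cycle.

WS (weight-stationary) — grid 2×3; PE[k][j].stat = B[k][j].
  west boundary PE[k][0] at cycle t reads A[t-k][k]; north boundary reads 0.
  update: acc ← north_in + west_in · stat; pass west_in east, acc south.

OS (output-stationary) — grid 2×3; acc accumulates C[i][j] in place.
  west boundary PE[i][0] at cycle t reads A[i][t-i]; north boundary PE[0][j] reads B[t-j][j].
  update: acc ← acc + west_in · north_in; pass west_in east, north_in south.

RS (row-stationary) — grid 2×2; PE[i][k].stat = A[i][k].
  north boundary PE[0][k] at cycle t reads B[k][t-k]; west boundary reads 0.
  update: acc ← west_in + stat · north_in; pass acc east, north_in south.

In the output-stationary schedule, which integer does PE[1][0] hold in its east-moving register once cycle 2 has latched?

register = 3

Tracing OS — 2×3 array, target PE[1][0]:
  t=0 PE[0][0]: acc=3 h=1 v=3
  t=0 PE[1][0]: acc=0 h=0 v=0
  t=1 PE[0][0]: acc=30 h=3 v=9
  t=1 PE[1][0]: acc=18 h=6 v=3
  t=2 PE[0][0]: acc=30 h=0 v=0
  t=2 PE[1][0]: acc=45 h=3 v=9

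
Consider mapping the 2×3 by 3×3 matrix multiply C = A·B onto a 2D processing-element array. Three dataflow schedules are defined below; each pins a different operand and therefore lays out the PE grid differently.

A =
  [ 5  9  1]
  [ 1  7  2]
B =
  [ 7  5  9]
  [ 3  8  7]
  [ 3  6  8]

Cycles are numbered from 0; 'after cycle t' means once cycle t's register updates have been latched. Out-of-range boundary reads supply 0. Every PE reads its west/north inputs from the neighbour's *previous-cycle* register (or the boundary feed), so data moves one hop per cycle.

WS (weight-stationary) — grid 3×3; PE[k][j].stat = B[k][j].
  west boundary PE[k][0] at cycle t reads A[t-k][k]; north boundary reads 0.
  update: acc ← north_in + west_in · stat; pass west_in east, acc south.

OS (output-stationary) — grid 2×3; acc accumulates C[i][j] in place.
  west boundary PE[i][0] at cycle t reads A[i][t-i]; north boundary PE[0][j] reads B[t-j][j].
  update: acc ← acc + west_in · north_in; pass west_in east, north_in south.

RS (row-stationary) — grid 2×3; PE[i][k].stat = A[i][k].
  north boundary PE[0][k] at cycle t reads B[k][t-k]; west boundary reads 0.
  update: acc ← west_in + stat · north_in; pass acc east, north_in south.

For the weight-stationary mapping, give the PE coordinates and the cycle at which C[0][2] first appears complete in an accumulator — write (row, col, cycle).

(row, col, cycle) = (2, 2, 4)

WS — PE[2][2] is where C[0][2] collects:
  [0] (2,2) acc=0 (h:0 v:0)
  [1] (2,2) acc=0 (h:0 v:0)
  [2] (2,2) acc=0 (h:0 v:0)
  [3] (2,2) acc=0 (h:0 v:0)
  [4] (2,2) acc=116 (h:1 v:116)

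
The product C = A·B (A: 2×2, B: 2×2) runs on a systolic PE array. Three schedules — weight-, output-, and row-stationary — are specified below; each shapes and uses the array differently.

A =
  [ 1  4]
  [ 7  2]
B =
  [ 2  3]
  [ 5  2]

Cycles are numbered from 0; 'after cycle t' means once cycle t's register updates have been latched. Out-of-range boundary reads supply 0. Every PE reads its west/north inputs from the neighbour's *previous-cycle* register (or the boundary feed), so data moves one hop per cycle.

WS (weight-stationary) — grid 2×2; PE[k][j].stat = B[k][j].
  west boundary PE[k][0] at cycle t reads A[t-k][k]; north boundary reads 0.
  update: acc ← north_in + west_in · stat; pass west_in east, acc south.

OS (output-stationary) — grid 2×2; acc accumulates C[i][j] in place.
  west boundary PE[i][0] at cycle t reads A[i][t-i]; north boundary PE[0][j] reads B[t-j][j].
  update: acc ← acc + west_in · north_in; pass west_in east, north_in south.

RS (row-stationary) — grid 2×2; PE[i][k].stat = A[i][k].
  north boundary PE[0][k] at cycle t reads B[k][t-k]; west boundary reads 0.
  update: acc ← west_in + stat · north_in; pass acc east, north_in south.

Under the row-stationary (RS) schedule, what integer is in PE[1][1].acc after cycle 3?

RS (2×2). Following PE[1][1] plus its west/north inputs:
  [0] (0,1) acc=0 (h:0 v:0)
  [0] (1,0) acc=0 (h:0 v:0)
  [0] (1,1) acc=0 (h:0 v:0)
  [1] (0,1) acc=22 (h:22 v:5)
  [1] (1,0) acc=14 (h:14 v:2)
  [1] (1,1) acc=0 (h:0 v:0)
  [2] (0,1) acc=11 (h:11 v:2)
  [2] (1,0) acc=21 (h:21 v:3)
  [2] (1,1) acc=24 (h:24 v:5)
  [3] (0,1) acc=0 (h:0 v:0)
  [3] (1,0) acc=0 (h:0 v:0)
  [3] (1,1) acc=25 (h:25 v:2)

PE[1][1].acc = 25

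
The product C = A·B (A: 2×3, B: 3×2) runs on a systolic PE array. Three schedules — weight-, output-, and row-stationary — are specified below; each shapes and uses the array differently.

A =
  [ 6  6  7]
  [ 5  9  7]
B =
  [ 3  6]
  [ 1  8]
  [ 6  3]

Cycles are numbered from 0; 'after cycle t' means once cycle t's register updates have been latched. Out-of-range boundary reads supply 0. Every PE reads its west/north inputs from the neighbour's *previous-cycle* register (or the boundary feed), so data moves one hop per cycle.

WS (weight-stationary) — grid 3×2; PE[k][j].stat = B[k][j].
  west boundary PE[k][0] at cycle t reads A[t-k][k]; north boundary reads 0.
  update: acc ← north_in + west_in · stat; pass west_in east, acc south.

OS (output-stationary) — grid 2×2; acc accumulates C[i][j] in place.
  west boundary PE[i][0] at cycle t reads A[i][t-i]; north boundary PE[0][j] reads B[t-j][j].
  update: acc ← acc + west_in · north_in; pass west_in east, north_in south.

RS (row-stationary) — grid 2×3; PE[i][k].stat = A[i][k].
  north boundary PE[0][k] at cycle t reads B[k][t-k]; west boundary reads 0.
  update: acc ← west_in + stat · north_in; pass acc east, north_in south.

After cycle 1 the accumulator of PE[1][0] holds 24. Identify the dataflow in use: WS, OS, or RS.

Under WS (3×2), PE[1][0]:
  c0 r1c0: 0 / 0 / 0
  c1 r1c0: 24 / 6 / 24
Under OS (2×2), PE[1][0]:
  c0 r1c0: 0 / 0 / 0
  c1 r1c0: 15 / 5 / 3
Under RS (2×3), PE[1][0]:
  c0 r1c0: 0 / 0 / 0
  c1 r1c0: 15 / 15 / 3

dataflow = WS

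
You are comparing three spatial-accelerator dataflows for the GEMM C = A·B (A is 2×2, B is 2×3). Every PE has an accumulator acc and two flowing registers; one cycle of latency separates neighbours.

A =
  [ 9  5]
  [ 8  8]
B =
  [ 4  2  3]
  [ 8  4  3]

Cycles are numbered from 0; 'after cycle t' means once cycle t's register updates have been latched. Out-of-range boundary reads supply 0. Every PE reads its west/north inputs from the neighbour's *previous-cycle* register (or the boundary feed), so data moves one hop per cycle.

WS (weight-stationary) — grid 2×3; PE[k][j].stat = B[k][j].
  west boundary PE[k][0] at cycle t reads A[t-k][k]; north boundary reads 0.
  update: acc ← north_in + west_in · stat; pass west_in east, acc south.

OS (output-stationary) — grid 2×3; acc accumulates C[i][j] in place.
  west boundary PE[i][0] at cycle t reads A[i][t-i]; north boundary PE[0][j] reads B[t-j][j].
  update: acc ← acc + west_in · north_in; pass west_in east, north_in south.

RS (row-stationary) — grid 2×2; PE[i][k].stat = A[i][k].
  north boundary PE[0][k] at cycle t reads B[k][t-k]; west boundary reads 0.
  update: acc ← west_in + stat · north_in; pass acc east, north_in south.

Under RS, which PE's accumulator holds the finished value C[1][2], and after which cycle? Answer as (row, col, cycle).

(row, col, cycle) = (1, 1, 4)

Under RS, C[1][2] lands at PE[1][1]:
  @0  [1,1]  acc 0  |  →0  ↓0
  @1  [1,1]  acc 0  |  →0  ↓0
  @2  [1,1]  acc 96  |  →96  ↓8
  @3  [1,1]  acc 48  |  →48  ↓4
  @4  [1,1]  acc 48  |  →48  ↓3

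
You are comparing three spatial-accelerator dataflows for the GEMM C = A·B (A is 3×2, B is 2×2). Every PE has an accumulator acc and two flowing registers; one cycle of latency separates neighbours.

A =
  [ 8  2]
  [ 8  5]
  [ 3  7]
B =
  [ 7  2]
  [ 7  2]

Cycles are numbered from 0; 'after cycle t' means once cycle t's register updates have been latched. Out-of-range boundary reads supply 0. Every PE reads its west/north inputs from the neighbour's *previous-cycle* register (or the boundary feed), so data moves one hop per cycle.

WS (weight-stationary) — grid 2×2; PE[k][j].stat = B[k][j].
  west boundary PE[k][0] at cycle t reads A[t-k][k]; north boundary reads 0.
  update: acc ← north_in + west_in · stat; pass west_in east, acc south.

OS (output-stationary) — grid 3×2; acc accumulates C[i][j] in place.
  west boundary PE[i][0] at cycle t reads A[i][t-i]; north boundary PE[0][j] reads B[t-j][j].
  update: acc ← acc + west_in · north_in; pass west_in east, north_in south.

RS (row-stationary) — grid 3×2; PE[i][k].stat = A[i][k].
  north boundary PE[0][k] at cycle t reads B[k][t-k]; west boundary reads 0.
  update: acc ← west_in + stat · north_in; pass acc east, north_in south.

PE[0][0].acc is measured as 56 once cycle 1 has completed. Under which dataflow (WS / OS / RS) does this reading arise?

dataflow = WS

WS [2×2] PE[0][0] across cycles:
  cycle 0: PE[0][0] → acc 56, east 8, south 56
  cycle 1: PE[0][0] → acc 56, east 8, south 56
OS [3×2] PE[0][0] across cycles:
  cycle 0: PE[0][0] → acc 56, east 8, south 7
  cycle 1: PE[0][0] → acc 70, east 2, south 7
RS [3×2] PE[0][0] across cycles:
  cycle 0: PE[0][0] → acc 56, east 56, south 7
  cycle 1: PE[0][0] → acc 16, east 16, south 2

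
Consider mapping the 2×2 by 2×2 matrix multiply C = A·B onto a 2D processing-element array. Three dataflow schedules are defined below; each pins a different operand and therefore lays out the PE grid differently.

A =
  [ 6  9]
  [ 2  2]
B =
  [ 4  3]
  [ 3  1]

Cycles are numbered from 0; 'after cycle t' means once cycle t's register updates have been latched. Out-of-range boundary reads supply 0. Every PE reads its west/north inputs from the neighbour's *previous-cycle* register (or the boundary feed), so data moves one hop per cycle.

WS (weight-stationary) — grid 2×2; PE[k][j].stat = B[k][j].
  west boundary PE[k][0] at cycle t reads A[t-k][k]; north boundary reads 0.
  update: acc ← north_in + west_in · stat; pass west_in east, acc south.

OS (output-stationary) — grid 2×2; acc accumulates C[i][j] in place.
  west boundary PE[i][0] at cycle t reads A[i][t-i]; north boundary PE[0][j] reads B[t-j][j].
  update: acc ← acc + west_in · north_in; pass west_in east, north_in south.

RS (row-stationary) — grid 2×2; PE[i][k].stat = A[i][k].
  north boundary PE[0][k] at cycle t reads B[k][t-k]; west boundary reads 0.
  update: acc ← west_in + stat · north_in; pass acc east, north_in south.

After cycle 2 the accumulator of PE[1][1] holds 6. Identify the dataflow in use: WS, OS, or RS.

dataflow = OS

WS (2×2 grid), PE[1][1]:
  c0 r1c1: 0 / 0 / 0
  c1 r1c1: 0 / 0 / 0
  c2 r1c1: 27 / 9 / 27
OS (2×2 grid), PE[1][1]:
  c0 r1c1: 0 / 0 / 0
  c1 r1c1: 0 / 0 / 0
  c2 r1c1: 6 / 2 / 3
RS (2×2 grid), PE[1][1]:
  c0 r1c1: 0 / 0 / 0
  c1 r1c1: 0 / 0 / 0
  c2 r1c1: 14 / 14 / 3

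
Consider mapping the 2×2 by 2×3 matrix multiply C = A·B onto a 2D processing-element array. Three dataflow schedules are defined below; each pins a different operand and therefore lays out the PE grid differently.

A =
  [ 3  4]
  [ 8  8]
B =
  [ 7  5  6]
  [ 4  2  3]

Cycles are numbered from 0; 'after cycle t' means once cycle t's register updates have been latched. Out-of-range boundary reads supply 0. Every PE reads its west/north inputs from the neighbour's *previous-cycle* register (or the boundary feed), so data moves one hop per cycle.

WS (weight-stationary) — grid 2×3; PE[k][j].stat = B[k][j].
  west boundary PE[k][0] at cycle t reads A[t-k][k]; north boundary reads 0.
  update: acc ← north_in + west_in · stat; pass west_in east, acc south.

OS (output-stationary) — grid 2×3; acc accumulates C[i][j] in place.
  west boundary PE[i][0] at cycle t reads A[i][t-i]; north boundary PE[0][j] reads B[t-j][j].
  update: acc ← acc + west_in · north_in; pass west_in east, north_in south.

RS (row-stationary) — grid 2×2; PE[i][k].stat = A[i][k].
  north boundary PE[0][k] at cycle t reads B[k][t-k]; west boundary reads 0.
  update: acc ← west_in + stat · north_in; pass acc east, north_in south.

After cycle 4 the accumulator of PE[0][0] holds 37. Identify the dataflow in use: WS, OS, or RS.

WS (2×3 grid), PE[0][0]:
  c0 r0c0: 21 / 3 / 21
  c1 r0c0: 56 / 8 / 56
  c2 r0c0: 0 / 0 / 0
  c3 r0c0: 0 / 0 / 0
  c4 r0c0: 0 / 0 / 0
OS (2×3 grid), PE[0][0]:
  c0 r0c0: 21 / 3 / 7
  c1 r0c0: 37 / 4 / 4
  c2 r0c0: 37 / 0 / 0
  c3 r0c0: 37 / 0 / 0
  c4 r0c0: 37 / 0 / 0
RS (2×2 grid), PE[0][0]:
  c0 r0c0: 21 / 21 / 7
  c1 r0c0: 15 / 15 / 5
  c2 r0c0: 18 / 18 / 6
  c3 r0c0: 0 / 0 / 0
  c4 r0c0: 0 / 0 / 0

dataflow = OS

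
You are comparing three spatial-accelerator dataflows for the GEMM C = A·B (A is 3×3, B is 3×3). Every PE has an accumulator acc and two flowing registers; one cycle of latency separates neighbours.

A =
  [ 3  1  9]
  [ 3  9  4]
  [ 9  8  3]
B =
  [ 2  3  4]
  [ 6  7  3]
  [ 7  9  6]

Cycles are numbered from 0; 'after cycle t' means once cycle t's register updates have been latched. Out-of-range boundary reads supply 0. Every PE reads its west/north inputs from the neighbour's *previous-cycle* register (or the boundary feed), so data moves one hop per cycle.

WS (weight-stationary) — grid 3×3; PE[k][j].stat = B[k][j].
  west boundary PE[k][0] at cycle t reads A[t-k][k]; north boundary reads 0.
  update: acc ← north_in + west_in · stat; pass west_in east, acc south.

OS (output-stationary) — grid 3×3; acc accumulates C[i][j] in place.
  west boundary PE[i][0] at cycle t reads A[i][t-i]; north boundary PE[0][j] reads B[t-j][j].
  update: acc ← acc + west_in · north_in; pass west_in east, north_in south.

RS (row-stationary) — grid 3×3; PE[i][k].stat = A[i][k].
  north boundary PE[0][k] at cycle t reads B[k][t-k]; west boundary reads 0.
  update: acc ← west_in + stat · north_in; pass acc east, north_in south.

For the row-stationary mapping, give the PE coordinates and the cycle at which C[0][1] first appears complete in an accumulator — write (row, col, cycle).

RS: C[0][1] accumulates in PE[0][2]:
  @0  [0,2]  acc 0  |  →0  ↓0
  @1  [0,2]  acc 0  |  →0  ↓0
  @2  [0,2]  acc 75  |  →75  ↓7
  @3  [0,2]  acc 97  |  →97  ↓9

(row, col, cycle) = (0, 2, 3)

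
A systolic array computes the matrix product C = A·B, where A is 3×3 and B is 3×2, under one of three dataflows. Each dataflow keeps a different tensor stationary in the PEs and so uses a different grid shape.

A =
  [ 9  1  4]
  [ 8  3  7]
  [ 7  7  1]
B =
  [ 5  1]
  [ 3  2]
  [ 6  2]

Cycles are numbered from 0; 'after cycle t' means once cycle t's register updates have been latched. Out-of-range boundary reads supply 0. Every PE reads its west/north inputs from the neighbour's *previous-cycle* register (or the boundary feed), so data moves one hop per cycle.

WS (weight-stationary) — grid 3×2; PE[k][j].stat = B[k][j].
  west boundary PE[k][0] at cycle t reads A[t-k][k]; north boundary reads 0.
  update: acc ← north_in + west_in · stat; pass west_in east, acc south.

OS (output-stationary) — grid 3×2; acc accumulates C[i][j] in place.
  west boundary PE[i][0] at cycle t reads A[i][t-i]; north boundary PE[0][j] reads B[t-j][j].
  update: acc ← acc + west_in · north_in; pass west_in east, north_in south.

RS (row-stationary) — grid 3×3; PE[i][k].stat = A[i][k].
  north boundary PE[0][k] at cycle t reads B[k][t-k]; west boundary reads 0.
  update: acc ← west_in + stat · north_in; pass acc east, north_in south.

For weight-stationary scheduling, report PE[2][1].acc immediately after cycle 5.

PE[2][1].acc = 23

Tracing WS — 3×2 array, target PE[2][1]:
  t=0 PE[1][1]: acc=0 h=0 v=0
  t=0 PE[2][0]: acc=0 h=0 v=0
  t=0 PE[2][1]: acc=0 h=0 v=0
  t=1 PE[1][1]: acc=0 h=0 v=0
  t=1 PE[2][0]: acc=0 h=0 v=0
  t=1 PE[2][1]: acc=0 h=0 v=0
  t=2 PE[1][1]: acc=11 h=1 v=11
  t=2 PE[2][0]: acc=72 h=4 v=72
  t=2 PE[2][1]: acc=0 h=0 v=0
  t=3 PE[1][1]: acc=14 h=3 v=14
  t=3 PE[2][0]: acc=91 h=7 v=91
  t=3 PE[2][1]: acc=19 h=4 v=19
  t=4 PE[1][1]: acc=21 h=7 v=21
  t=4 PE[2][0]: acc=62 h=1 v=62
  t=4 PE[2][1]: acc=28 h=7 v=28
  t=5 PE[1][1]: acc=0 h=0 v=0
  t=5 PE[2][0]: acc=0 h=0 v=0
  t=5 PE[2][1]: acc=23 h=1 v=23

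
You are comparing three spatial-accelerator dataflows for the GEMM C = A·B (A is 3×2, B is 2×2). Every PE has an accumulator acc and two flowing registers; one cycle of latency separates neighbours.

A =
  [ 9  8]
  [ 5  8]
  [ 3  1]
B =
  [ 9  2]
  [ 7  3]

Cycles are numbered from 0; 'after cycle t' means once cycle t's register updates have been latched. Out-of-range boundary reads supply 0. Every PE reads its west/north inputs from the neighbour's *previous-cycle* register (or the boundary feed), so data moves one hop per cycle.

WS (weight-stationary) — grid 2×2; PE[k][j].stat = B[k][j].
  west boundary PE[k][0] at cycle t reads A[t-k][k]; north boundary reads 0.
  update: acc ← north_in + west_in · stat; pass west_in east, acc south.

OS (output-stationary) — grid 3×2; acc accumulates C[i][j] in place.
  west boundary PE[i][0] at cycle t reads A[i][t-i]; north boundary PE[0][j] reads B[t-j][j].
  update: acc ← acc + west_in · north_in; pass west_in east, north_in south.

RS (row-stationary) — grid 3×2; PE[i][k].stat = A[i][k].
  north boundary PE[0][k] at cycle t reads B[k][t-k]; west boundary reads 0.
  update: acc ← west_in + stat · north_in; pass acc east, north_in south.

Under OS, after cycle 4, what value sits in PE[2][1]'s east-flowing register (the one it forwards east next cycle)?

register = 1

OS 3×2: PE[2][1] cycle-by-cycle (with neighbour feeds):
  [0] (1,1) acc=0 (h:0 v:0)
  [0] (2,0) acc=0 (h:0 v:0)
  [0] (2,1) acc=0 (h:0 v:0)
  [1] (1,1) acc=0 (h:0 v:0)
  [1] (2,0) acc=0 (h:0 v:0)
  [1] (2,1) acc=0 (h:0 v:0)
  [2] (1,1) acc=10 (h:5 v:2)
  [2] (2,0) acc=27 (h:3 v:9)
  [2] (2,1) acc=0 (h:0 v:0)
  [3] (1,1) acc=34 (h:8 v:3)
  [3] (2,0) acc=34 (h:1 v:7)
  [3] (2,1) acc=6 (h:3 v:2)
  [4] (1,1) acc=34 (h:0 v:0)
  [4] (2,0) acc=34 (h:0 v:0)
  [4] (2,1) acc=9 (h:1 v:3)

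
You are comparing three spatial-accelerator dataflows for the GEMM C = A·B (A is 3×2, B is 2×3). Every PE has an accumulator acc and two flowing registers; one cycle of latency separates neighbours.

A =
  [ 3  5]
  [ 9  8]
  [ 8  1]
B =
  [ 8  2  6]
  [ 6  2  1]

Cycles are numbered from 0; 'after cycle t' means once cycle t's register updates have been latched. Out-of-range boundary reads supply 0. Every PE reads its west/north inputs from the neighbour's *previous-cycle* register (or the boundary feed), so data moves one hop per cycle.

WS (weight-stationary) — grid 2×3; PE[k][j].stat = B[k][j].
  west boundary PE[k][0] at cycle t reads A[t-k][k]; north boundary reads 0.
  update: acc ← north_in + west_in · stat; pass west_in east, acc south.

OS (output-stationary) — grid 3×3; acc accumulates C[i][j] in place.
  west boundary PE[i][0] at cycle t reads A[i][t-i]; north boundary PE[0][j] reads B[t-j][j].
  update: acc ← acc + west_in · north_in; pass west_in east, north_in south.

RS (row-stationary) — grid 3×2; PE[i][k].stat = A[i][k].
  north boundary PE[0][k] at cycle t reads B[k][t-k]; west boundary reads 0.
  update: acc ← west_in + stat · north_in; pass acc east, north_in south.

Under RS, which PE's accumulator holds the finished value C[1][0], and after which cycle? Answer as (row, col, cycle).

(row, col, cycle) = (1, 1, 2)

RS — PE[1][1] is where C[1][0] collects:
  cycle 0: PE[1][1] → acc 0, east 0, south 0
  cycle 1: PE[1][1] → acc 0, east 0, south 0
  cycle 2: PE[1][1] → acc 120, east 120, south 6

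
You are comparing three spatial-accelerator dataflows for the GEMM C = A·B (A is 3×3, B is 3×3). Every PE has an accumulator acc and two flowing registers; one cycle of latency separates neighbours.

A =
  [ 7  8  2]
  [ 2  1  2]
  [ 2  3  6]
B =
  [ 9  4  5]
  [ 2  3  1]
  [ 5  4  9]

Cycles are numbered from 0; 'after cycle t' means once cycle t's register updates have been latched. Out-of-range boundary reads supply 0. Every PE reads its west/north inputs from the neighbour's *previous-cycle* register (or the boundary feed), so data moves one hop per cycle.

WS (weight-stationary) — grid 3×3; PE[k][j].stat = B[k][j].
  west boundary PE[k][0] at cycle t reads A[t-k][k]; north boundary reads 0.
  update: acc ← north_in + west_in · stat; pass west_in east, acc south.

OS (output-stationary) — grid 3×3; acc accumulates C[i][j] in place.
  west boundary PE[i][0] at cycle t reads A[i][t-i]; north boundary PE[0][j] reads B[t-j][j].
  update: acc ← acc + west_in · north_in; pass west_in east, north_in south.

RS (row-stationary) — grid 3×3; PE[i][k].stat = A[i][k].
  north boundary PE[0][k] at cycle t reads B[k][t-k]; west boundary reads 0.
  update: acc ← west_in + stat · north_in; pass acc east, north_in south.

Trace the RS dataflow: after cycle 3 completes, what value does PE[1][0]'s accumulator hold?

Tracing RS — 3×3 array, target PE[1][0]:
  c0 r0c0: 63 / 63 / 9
  c0 r1c0: 0 / 0 / 0
  c1 r0c0: 28 / 28 / 4
  c1 r1c0: 18 / 18 / 9
  c2 r0c0: 35 / 35 / 5
  c2 r1c0: 8 / 8 / 4
  c3 r0c0: 0 / 0 / 0
  c3 r1c0: 10 / 10 / 5

PE[1][0].acc = 10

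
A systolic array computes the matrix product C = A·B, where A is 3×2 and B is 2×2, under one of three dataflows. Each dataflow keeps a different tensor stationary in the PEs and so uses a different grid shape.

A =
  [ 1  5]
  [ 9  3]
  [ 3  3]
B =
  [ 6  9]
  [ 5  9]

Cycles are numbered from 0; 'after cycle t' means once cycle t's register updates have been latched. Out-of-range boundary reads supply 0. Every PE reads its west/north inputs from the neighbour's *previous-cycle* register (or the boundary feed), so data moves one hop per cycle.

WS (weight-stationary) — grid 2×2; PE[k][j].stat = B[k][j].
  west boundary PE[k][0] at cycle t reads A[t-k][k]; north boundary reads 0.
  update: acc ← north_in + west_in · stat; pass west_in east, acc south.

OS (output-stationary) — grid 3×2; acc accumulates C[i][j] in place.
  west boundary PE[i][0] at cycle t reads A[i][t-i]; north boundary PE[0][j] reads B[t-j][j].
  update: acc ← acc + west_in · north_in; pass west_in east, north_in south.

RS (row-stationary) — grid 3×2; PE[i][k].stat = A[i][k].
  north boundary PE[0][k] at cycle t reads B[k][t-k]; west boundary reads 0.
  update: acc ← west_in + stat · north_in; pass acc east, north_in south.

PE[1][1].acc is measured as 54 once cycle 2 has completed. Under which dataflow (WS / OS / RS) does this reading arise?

dataflow = WS

WS (2×2 grid), PE[1][1]:
  c0 r1c1: 0 / 0 / 0
  c1 r1c1: 0 / 0 / 0
  c2 r1c1: 54 / 5 / 54
OS (3×2 grid), PE[1][1]:
  c0 r1c1: 0 / 0 / 0
  c1 r1c1: 0 / 0 / 0
  c2 r1c1: 81 / 9 / 9
RS (3×2 grid), PE[1][1]:
  c0 r1c1: 0 / 0 / 0
  c1 r1c1: 0 / 0 / 0
  c2 r1c1: 69 / 69 / 5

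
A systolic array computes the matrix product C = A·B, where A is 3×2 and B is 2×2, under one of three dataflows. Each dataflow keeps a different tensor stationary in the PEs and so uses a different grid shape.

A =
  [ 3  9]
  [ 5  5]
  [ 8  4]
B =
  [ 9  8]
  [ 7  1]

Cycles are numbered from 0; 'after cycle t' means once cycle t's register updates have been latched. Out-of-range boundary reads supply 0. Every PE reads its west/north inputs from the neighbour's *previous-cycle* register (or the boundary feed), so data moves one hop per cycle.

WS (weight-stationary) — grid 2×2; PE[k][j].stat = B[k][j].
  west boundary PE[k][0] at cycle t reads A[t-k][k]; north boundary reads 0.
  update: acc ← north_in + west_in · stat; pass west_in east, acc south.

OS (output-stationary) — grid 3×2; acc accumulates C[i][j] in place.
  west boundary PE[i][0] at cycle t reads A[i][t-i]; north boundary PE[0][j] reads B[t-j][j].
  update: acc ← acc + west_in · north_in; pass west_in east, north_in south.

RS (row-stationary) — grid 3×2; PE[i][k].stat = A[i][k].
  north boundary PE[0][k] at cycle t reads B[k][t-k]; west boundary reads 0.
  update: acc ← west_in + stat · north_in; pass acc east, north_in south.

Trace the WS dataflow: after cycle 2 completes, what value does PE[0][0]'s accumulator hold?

Tracing WS — 2×2 array, target PE[0][0]:
  t=0 PE[0][0]: acc=27 h=3 v=27
  t=1 PE[0][0]: acc=45 h=5 v=45
  t=2 PE[0][0]: acc=72 h=8 v=72

PE[0][0].acc = 72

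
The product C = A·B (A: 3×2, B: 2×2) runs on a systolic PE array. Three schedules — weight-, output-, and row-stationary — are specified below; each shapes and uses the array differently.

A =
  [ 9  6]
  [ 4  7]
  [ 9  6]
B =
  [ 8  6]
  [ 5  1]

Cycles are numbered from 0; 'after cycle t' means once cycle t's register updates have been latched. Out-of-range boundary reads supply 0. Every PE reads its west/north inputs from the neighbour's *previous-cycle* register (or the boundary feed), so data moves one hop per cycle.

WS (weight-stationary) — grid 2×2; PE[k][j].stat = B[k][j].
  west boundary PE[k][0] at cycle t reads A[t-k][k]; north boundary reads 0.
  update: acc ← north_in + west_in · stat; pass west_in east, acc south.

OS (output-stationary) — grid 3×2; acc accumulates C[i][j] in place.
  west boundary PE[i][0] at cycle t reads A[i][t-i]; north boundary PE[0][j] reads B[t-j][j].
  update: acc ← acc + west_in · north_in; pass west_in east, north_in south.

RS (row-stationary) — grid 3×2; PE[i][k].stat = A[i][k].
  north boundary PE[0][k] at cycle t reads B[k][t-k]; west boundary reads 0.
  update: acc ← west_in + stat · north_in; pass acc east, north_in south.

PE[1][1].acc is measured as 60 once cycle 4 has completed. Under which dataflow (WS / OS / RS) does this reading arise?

dataflow = WS

— WS: 2×2; PE[1][1] trace:
  after 0 — PE[1][1] acc=0, pass-E 0, pass-S 0
  after 1 — PE[1][1] acc=0, pass-E 0, pass-S 0
  after 2 — PE[1][1] acc=60, pass-E 6, pass-S 60
  after 3 — PE[1][1] acc=31, pass-E 7, pass-S 31
  after 4 — PE[1][1] acc=60, pass-E 6, pass-S 60
— OS: 3×2; PE[1][1] trace:
  after 0 — PE[1][1] acc=0, pass-E 0, pass-S 0
  after 1 — PE[1][1] acc=0, pass-E 0, pass-S 0
  after 2 — PE[1][1] acc=24, pass-E 4, pass-S 6
  after 3 — PE[1][1] acc=31, pass-E 7, pass-S 1
  after 4 — PE[1][1] acc=31, pass-E 0, pass-S 0
— RS: 3×2; PE[1][1] trace:
  after 0 — PE[1][1] acc=0, pass-E 0, pass-S 0
  after 1 — PE[1][1] acc=0, pass-E 0, pass-S 0
  after 2 — PE[1][1] acc=67, pass-E 67, pass-S 5
  after 3 — PE[1][1] acc=31, pass-E 31, pass-S 1
  after 4 — PE[1][1] acc=0, pass-E 0, pass-S 0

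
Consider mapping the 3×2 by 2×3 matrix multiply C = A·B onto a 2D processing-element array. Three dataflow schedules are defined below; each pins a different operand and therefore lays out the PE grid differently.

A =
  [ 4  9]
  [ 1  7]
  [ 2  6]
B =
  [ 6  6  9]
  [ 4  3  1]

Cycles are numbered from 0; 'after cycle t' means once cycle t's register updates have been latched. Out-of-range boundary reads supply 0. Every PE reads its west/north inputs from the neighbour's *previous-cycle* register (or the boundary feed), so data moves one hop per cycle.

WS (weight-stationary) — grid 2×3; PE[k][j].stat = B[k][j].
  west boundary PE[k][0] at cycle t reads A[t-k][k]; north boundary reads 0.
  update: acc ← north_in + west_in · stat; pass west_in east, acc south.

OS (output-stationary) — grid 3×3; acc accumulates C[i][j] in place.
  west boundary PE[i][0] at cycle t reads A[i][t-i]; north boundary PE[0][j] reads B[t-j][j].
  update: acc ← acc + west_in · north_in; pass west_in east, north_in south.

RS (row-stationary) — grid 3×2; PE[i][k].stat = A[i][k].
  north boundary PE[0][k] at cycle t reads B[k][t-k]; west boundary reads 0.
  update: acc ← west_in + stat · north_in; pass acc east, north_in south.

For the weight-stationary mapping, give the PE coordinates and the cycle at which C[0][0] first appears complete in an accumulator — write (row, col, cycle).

(row, col, cycle) = (1, 0, 1)

Under WS, C[0][0] lands at PE[1][0]:
  after 0 — PE[1][0] acc=0, pass-E 0, pass-S 0
  after 1 — PE[1][0] acc=60, pass-E 9, pass-S 60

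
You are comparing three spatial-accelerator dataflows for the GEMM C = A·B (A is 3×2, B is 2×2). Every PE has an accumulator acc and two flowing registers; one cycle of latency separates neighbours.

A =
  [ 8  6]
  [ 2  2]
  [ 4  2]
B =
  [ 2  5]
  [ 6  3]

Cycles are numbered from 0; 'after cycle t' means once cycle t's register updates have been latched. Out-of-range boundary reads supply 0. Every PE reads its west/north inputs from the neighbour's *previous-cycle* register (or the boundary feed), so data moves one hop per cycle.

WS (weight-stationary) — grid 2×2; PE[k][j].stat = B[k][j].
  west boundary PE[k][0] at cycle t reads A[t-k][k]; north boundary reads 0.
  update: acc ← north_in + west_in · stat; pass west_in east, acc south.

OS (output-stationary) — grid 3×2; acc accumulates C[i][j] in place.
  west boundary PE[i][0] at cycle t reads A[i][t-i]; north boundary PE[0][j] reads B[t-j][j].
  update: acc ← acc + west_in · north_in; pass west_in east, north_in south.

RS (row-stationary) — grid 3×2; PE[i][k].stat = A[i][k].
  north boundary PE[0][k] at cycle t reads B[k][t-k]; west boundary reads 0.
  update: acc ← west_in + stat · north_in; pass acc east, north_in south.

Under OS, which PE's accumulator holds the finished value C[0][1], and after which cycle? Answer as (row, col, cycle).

OS: C[0][1] accumulates in PE[0][1]:
  0: (0,1).acc=0  regs=<0,0>
  1: (0,1).acc=40  regs=<8,5>
  2: (0,1).acc=58  regs=<6,3>

(row, col, cycle) = (0, 1, 2)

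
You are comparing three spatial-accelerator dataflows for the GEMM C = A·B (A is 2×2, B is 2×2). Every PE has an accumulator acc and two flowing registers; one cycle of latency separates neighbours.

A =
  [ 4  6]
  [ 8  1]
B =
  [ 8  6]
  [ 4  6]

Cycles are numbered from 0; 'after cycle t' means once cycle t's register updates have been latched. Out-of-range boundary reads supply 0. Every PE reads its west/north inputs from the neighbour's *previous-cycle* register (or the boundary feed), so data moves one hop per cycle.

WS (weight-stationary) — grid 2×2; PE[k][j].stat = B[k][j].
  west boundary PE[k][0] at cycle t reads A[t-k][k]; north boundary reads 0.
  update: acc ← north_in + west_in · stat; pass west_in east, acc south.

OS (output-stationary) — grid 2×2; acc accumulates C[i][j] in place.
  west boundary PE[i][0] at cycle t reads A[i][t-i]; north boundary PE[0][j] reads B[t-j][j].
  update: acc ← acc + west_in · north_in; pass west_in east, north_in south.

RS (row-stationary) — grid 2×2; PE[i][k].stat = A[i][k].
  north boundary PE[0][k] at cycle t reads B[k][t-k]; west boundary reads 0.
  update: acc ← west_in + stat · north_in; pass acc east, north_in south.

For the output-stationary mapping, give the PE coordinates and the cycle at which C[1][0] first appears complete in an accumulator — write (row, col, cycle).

Under OS, C[1][0] lands at PE[1][0]:
  c0 r1c0: 0 / 0 / 0
  c1 r1c0: 64 / 8 / 8
  c2 r1c0: 68 / 1 / 4

(row, col, cycle) = (1, 0, 2)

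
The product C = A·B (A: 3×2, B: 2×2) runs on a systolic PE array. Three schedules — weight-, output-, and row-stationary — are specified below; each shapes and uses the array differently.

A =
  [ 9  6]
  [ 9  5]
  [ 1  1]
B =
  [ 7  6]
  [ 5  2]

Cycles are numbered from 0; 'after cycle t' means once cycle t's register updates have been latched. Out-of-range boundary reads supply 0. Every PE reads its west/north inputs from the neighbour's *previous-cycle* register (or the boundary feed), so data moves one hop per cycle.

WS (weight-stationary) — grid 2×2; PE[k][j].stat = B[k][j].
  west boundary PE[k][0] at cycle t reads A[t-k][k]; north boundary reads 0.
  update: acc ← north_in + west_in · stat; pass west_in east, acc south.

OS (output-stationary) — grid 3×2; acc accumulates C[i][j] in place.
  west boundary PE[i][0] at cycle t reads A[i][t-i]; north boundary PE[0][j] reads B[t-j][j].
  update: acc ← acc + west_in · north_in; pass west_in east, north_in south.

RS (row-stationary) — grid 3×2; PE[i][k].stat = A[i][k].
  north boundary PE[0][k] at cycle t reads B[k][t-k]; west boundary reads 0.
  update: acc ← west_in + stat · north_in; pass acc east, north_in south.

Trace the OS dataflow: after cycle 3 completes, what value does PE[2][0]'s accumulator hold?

Tracing OS — 3×2 array, target PE[2][0]:
  cycle 0: PE[1][0] → acc 0, east 0, south 0
  cycle 0: PE[2][0] → acc 0, east 0, south 0
  cycle 1: PE[1][0] → acc 63, east 9, south 7
  cycle 1: PE[2][0] → acc 0, east 0, south 0
  cycle 2: PE[1][0] → acc 88, east 5, south 5
  cycle 2: PE[2][0] → acc 7, east 1, south 7
  cycle 3: PE[1][0] → acc 88, east 0, south 0
  cycle 3: PE[2][0] → acc 12, east 1, south 5

PE[2][0].acc = 12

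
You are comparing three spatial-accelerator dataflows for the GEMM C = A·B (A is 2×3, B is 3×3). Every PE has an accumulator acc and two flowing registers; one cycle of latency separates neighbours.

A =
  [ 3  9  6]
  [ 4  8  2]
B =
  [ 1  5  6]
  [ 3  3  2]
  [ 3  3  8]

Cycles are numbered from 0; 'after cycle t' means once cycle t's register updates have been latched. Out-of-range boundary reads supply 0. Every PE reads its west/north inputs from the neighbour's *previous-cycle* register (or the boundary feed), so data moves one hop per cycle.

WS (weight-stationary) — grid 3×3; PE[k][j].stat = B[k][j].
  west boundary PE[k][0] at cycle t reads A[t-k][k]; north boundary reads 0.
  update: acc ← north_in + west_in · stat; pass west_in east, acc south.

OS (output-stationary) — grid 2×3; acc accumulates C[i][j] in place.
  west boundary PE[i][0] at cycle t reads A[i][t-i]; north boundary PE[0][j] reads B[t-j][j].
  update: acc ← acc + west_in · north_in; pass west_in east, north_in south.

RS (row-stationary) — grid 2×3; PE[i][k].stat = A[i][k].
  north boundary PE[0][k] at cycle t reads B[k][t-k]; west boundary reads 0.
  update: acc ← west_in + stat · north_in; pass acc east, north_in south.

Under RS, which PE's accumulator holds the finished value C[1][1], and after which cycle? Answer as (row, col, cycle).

RS: C[1][1] accumulates in PE[1][2]:
  t=0 PE[1][2]: acc=0 h=0 v=0
  t=1 PE[1][2]: acc=0 h=0 v=0
  t=2 PE[1][2]: acc=0 h=0 v=0
  t=3 PE[1][2]: acc=34 h=34 v=3
  t=4 PE[1][2]: acc=50 h=50 v=3

(row, col, cycle) = (1, 2, 4)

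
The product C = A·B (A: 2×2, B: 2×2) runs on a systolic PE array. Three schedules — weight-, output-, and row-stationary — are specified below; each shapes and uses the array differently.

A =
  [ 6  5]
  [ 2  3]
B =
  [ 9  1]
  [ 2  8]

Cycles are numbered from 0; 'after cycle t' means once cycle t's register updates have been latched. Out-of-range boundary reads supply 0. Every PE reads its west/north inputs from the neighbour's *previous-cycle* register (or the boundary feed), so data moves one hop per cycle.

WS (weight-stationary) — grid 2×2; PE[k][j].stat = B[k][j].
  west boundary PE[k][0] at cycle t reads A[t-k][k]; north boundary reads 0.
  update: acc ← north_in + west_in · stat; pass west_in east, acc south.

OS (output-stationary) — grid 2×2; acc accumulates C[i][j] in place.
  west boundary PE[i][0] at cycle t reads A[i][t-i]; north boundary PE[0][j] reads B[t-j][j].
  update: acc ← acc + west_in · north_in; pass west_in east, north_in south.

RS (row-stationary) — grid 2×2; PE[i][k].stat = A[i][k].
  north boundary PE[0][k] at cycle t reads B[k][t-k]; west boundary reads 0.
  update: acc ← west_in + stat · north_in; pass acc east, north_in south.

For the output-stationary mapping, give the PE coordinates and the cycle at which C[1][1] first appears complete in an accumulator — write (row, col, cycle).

OS: C[1][1] accumulates in PE[1][1]:
  t=0 PE[1][1]: acc=0 h=0 v=0
  t=1 PE[1][1]: acc=0 h=0 v=0
  t=2 PE[1][1]: acc=2 h=2 v=1
  t=3 PE[1][1]: acc=26 h=3 v=8

(row, col, cycle) = (1, 1, 3)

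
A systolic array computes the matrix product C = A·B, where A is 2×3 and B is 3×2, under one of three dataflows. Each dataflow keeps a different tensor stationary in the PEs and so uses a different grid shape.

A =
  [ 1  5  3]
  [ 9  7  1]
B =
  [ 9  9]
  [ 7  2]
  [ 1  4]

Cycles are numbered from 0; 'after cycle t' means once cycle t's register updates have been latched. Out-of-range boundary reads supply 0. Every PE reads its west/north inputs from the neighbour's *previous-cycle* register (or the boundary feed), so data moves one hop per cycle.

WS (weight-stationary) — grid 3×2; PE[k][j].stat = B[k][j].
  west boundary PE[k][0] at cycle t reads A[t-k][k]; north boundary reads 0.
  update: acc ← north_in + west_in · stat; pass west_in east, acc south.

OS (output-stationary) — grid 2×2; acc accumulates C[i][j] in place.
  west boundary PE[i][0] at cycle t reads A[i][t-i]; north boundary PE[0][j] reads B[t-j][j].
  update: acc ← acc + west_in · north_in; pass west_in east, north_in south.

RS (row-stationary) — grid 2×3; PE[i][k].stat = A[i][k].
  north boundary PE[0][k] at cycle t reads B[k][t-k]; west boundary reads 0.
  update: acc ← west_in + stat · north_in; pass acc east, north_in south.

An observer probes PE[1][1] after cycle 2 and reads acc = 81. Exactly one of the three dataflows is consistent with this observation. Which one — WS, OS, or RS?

WS (3×2 grid), PE[1][1]:
  0: (1,1).acc=0  regs=<0,0>
  1: (1,1).acc=0  regs=<0,0>
  2: (1,1).acc=19  regs=<5,19>
OS (2×2 grid), PE[1][1]:
  0: (1,1).acc=0  regs=<0,0>
  1: (1,1).acc=0  regs=<0,0>
  2: (1,1).acc=81  regs=<9,9>
RS (2×3 grid), PE[1][1]:
  0: (1,1).acc=0  regs=<0,0>
  1: (1,1).acc=0  regs=<0,0>
  2: (1,1).acc=130  regs=<130,7>

dataflow = OS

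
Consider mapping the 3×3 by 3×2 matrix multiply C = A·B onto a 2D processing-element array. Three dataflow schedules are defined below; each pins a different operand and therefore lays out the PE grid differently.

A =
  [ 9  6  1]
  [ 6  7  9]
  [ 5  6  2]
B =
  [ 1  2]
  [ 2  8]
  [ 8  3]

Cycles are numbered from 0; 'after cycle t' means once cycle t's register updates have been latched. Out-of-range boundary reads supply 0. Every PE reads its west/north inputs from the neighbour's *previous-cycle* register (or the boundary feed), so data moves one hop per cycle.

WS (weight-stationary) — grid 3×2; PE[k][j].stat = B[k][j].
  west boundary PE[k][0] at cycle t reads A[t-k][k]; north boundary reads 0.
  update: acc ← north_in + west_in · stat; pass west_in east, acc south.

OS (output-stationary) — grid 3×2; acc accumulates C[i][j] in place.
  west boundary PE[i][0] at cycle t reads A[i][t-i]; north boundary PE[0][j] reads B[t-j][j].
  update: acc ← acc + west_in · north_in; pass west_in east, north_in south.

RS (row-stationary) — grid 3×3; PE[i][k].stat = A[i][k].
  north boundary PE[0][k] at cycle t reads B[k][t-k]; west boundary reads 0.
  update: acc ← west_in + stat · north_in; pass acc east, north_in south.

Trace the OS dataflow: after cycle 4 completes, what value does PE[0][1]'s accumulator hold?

PE[0][1].acc = 69

OS 3×2: PE[0][1] cycle-by-cycle (with neighbour feeds):
  after 0 — PE[0][0] acc=9, pass-E 9, pass-S 1
  after 0 — PE[0][1] acc=0, pass-E 0, pass-S 0
  after 1 — PE[0][0] acc=21, pass-E 6, pass-S 2
  after 1 — PE[0][1] acc=18, pass-E 9, pass-S 2
  after 2 — PE[0][0] acc=29, pass-E 1, pass-S 8
  after 2 — PE[0][1] acc=66, pass-E 6, pass-S 8
  after 3 — PE[0][0] acc=29, pass-E 0, pass-S 0
  after 3 — PE[0][1] acc=69, pass-E 1, pass-S 3
  after 4 — PE[0][0] acc=29, pass-E 0, pass-S 0
  after 4 — PE[0][1] acc=69, pass-E 0, pass-S 0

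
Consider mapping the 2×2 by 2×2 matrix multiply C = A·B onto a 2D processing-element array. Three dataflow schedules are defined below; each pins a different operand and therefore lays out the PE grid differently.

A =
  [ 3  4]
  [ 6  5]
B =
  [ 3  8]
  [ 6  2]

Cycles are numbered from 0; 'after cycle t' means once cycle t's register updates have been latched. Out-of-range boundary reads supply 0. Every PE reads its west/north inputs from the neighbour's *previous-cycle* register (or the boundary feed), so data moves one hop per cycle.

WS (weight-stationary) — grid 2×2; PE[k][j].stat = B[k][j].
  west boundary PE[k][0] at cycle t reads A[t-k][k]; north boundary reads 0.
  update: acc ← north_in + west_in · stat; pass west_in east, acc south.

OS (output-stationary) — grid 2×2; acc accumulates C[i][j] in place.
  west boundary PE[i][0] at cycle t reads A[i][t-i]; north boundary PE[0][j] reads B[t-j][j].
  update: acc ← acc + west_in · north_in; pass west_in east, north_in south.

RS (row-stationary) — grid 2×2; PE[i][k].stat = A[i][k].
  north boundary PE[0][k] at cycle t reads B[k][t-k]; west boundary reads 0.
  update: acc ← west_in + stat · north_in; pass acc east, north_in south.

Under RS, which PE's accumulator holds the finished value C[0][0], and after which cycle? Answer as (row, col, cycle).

Under RS, C[0][0] lands at PE[0][1]:
  0: (0,1).acc=0  regs=<0,0>
  1: (0,1).acc=33  regs=<33,6>

(row, col, cycle) = (0, 1, 1)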